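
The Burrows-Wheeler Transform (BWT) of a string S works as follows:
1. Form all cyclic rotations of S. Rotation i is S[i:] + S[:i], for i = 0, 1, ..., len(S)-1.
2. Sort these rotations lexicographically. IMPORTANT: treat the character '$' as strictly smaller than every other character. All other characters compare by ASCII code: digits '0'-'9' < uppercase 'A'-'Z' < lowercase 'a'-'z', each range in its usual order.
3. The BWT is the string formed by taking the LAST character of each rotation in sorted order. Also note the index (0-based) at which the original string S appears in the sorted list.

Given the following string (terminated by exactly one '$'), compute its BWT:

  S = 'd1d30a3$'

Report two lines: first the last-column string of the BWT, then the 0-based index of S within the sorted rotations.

Answer: 33dad0$1
6

Derivation:
All 8 rotations (rotation i = S[i:]+S[:i]):
  rot[0] = d1d30a3$
  rot[1] = 1d30a3$d
  rot[2] = d30a3$d1
  rot[3] = 30a3$d1d
  rot[4] = 0a3$d1d3
  rot[5] = a3$d1d30
  rot[6] = 3$d1d30a
  rot[7] = $d1d30a3
Sorted (with $ < everything):
  sorted[0] = $d1d30a3  (last char: '3')
  sorted[1] = 0a3$d1d3  (last char: '3')
  sorted[2] = 1d30a3$d  (last char: 'd')
  sorted[3] = 3$d1d30a  (last char: 'a')
  sorted[4] = 30a3$d1d  (last char: 'd')
  sorted[5] = a3$d1d30  (last char: '0')
  sorted[6] = d1d30a3$  (last char: '$')
  sorted[7] = d30a3$d1  (last char: '1')
Last column: 33dad0$1
Original string S is at sorted index 6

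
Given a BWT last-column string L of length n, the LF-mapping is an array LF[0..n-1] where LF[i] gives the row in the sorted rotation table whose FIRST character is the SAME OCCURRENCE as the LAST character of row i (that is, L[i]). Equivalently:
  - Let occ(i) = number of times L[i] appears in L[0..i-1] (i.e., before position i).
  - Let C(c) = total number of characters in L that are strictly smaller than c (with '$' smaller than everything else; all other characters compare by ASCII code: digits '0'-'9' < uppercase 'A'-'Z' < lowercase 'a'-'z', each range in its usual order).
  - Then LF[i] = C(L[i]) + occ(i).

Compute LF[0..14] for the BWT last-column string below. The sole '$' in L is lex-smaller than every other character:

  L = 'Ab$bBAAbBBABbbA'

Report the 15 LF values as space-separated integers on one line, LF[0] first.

Answer: 1 10 0 11 6 2 3 12 7 8 4 9 13 14 5

Derivation:
Char counts: '$':1, 'A':5, 'B':4, 'b':5
C (first-col start): C('$')=0, C('A')=1, C('B')=6, C('b')=10
L[0]='A': occ=0, LF[0]=C('A')+0=1+0=1
L[1]='b': occ=0, LF[1]=C('b')+0=10+0=10
L[2]='$': occ=0, LF[2]=C('$')+0=0+0=0
L[3]='b': occ=1, LF[3]=C('b')+1=10+1=11
L[4]='B': occ=0, LF[4]=C('B')+0=6+0=6
L[5]='A': occ=1, LF[5]=C('A')+1=1+1=2
L[6]='A': occ=2, LF[6]=C('A')+2=1+2=3
L[7]='b': occ=2, LF[7]=C('b')+2=10+2=12
L[8]='B': occ=1, LF[8]=C('B')+1=6+1=7
L[9]='B': occ=2, LF[9]=C('B')+2=6+2=8
L[10]='A': occ=3, LF[10]=C('A')+3=1+3=4
L[11]='B': occ=3, LF[11]=C('B')+3=6+3=9
L[12]='b': occ=3, LF[12]=C('b')+3=10+3=13
L[13]='b': occ=4, LF[13]=C('b')+4=10+4=14
L[14]='A': occ=4, LF[14]=C('A')+4=1+4=5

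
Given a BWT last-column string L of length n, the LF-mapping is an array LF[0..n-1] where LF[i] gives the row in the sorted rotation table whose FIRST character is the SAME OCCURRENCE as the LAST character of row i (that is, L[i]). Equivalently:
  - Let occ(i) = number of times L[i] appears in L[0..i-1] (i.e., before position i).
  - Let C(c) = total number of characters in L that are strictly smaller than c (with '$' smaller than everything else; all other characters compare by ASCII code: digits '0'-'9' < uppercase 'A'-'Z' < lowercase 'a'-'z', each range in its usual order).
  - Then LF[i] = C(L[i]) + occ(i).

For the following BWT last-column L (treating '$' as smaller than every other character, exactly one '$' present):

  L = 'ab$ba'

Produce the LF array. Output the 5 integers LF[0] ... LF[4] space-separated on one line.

Char counts: '$':1, 'a':2, 'b':2
C (first-col start): C('$')=0, C('a')=1, C('b')=3
L[0]='a': occ=0, LF[0]=C('a')+0=1+0=1
L[1]='b': occ=0, LF[1]=C('b')+0=3+0=3
L[2]='$': occ=0, LF[2]=C('$')+0=0+0=0
L[3]='b': occ=1, LF[3]=C('b')+1=3+1=4
L[4]='a': occ=1, LF[4]=C('a')+1=1+1=2

Answer: 1 3 0 4 2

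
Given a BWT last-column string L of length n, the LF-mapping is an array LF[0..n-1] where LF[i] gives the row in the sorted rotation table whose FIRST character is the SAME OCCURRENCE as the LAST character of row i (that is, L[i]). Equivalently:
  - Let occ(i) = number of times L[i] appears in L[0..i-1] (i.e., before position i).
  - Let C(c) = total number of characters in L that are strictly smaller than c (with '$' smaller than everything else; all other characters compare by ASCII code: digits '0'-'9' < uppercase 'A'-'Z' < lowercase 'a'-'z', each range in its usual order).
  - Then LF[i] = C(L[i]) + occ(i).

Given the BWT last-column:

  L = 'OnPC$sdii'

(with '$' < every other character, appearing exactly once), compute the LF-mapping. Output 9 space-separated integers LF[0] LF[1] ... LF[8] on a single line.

Char counts: '$':1, 'C':1, 'O':1, 'P':1, 'd':1, 'i':2, 'n':1, 's':1
C (first-col start): C('$')=0, C('C')=1, C('O')=2, C('P')=3, C('d')=4, C('i')=5, C('n')=7, C('s')=8
L[0]='O': occ=0, LF[0]=C('O')+0=2+0=2
L[1]='n': occ=0, LF[1]=C('n')+0=7+0=7
L[2]='P': occ=0, LF[2]=C('P')+0=3+0=3
L[3]='C': occ=0, LF[3]=C('C')+0=1+0=1
L[4]='$': occ=0, LF[4]=C('$')+0=0+0=0
L[5]='s': occ=0, LF[5]=C('s')+0=8+0=8
L[6]='d': occ=0, LF[6]=C('d')+0=4+0=4
L[7]='i': occ=0, LF[7]=C('i')+0=5+0=5
L[8]='i': occ=1, LF[8]=C('i')+1=5+1=6

Answer: 2 7 3 1 0 8 4 5 6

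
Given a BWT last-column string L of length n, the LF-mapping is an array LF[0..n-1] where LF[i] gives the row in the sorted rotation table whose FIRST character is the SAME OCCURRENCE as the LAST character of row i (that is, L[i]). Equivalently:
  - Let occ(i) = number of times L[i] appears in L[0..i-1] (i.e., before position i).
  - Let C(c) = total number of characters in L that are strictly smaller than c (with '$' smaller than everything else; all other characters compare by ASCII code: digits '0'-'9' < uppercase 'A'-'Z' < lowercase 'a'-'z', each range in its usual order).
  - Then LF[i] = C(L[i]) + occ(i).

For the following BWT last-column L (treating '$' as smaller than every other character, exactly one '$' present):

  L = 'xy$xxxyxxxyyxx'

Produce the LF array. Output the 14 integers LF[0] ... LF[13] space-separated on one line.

Char counts: '$':1, 'x':9, 'y':4
C (first-col start): C('$')=0, C('x')=1, C('y')=10
L[0]='x': occ=0, LF[0]=C('x')+0=1+0=1
L[1]='y': occ=0, LF[1]=C('y')+0=10+0=10
L[2]='$': occ=0, LF[2]=C('$')+0=0+0=0
L[3]='x': occ=1, LF[3]=C('x')+1=1+1=2
L[4]='x': occ=2, LF[4]=C('x')+2=1+2=3
L[5]='x': occ=3, LF[5]=C('x')+3=1+3=4
L[6]='y': occ=1, LF[6]=C('y')+1=10+1=11
L[7]='x': occ=4, LF[7]=C('x')+4=1+4=5
L[8]='x': occ=5, LF[8]=C('x')+5=1+5=6
L[9]='x': occ=6, LF[9]=C('x')+6=1+6=7
L[10]='y': occ=2, LF[10]=C('y')+2=10+2=12
L[11]='y': occ=3, LF[11]=C('y')+3=10+3=13
L[12]='x': occ=7, LF[12]=C('x')+7=1+7=8
L[13]='x': occ=8, LF[13]=C('x')+8=1+8=9

Answer: 1 10 0 2 3 4 11 5 6 7 12 13 8 9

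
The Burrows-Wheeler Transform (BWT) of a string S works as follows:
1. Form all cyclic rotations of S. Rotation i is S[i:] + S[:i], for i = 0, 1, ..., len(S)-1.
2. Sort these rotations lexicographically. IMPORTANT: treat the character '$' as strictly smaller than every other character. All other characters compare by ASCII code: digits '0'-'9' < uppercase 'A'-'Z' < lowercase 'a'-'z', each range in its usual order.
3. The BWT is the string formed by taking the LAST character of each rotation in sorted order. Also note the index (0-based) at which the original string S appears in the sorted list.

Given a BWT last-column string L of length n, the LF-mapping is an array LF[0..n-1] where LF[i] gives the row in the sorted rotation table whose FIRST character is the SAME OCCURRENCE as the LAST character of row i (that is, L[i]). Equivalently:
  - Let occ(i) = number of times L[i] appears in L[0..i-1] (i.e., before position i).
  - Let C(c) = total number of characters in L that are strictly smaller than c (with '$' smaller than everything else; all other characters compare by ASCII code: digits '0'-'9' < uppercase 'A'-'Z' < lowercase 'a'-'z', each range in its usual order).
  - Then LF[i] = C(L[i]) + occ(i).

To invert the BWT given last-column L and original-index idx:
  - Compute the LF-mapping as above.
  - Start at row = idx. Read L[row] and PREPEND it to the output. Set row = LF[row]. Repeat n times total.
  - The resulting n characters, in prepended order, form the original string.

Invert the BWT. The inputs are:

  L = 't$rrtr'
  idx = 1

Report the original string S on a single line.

Answer: rrrtt$

Derivation:
LF mapping: 4 0 1 2 5 3
Walk LF starting at row 1, prepending L[row]:
  step 1: row=1, L[1]='$', prepend. Next row=LF[1]=0
  step 2: row=0, L[0]='t', prepend. Next row=LF[0]=4
  step 3: row=4, L[4]='t', prepend. Next row=LF[4]=5
  step 4: row=5, L[5]='r', prepend. Next row=LF[5]=3
  step 5: row=3, L[3]='r', prepend. Next row=LF[3]=2
  step 6: row=2, L[2]='r', prepend. Next row=LF[2]=1
Reversed output: rrrtt$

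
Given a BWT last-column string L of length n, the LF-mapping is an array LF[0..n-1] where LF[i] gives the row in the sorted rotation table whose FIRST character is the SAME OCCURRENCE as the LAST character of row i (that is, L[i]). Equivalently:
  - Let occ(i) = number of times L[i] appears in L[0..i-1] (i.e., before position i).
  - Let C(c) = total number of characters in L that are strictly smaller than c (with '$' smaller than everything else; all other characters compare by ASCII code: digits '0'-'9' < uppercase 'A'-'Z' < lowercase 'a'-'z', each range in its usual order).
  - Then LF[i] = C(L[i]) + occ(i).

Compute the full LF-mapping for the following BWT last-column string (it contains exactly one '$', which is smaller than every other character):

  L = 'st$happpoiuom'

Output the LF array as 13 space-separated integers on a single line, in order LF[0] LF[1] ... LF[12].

Answer: 10 11 0 2 1 7 8 9 5 3 12 6 4

Derivation:
Char counts: '$':1, 'a':1, 'h':1, 'i':1, 'm':1, 'o':2, 'p':3, 's':1, 't':1, 'u':1
C (first-col start): C('$')=0, C('a')=1, C('h')=2, C('i')=3, C('m')=4, C('o')=5, C('p')=7, C('s')=10, C('t')=11, C('u')=12
L[0]='s': occ=0, LF[0]=C('s')+0=10+0=10
L[1]='t': occ=0, LF[1]=C('t')+0=11+0=11
L[2]='$': occ=0, LF[2]=C('$')+0=0+0=0
L[3]='h': occ=0, LF[3]=C('h')+0=2+0=2
L[4]='a': occ=0, LF[4]=C('a')+0=1+0=1
L[5]='p': occ=0, LF[5]=C('p')+0=7+0=7
L[6]='p': occ=1, LF[6]=C('p')+1=7+1=8
L[7]='p': occ=2, LF[7]=C('p')+2=7+2=9
L[8]='o': occ=0, LF[8]=C('o')+0=5+0=5
L[9]='i': occ=0, LF[9]=C('i')+0=3+0=3
L[10]='u': occ=0, LF[10]=C('u')+0=12+0=12
L[11]='o': occ=1, LF[11]=C('o')+1=5+1=6
L[12]='m': occ=0, LF[12]=C('m')+0=4+0=4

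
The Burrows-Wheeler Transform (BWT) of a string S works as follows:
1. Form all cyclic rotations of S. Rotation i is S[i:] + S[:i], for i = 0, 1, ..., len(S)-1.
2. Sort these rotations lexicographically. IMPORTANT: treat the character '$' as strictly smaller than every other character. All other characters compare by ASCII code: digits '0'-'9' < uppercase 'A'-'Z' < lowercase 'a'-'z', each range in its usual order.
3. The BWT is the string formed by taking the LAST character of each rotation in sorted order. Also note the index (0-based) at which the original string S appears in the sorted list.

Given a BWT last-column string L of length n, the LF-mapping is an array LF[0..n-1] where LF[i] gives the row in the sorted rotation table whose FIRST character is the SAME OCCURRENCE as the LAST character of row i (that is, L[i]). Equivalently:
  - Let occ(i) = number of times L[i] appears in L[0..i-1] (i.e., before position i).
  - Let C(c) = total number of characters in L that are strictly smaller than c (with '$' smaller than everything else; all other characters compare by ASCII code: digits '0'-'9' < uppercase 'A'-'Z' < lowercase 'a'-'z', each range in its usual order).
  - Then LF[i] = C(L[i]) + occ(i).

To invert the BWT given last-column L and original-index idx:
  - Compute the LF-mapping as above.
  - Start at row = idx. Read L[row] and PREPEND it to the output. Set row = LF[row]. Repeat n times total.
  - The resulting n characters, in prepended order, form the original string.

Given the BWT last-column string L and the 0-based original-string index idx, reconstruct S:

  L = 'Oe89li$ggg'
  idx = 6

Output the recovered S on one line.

LF mapping: 3 4 1 2 9 8 0 5 6 7
Walk LF starting at row 6, prepending L[row]:
  step 1: row=6, L[6]='$', prepend. Next row=LF[6]=0
  step 2: row=0, L[0]='O', prepend. Next row=LF[0]=3
  step 3: row=3, L[3]='9', prepend. Next row=LF[3]=2
  step 4: row=2, L[2]='8', prepend. Next row=LF[2]=1
  step 5: row=1, L[1]='e', prepend. Next row=LF[1]=4
  step 6: row=4, L[4]='l', prepend. Next row=LF[4]=9
  step 7: row=9, L[9]='g', prepend. Next row=LF[9]=7
  step 8: row=7, L[7]='g', prepend. Next row=LF[7]=5
  step 9: row=5, L[5]='i', prepend. Next row=LF[5]=8
  step 10: row=8, L[8]='g', prepend. Next row=LF[8]=6
Reversed output: giggle89O$

Answer: giggle89O$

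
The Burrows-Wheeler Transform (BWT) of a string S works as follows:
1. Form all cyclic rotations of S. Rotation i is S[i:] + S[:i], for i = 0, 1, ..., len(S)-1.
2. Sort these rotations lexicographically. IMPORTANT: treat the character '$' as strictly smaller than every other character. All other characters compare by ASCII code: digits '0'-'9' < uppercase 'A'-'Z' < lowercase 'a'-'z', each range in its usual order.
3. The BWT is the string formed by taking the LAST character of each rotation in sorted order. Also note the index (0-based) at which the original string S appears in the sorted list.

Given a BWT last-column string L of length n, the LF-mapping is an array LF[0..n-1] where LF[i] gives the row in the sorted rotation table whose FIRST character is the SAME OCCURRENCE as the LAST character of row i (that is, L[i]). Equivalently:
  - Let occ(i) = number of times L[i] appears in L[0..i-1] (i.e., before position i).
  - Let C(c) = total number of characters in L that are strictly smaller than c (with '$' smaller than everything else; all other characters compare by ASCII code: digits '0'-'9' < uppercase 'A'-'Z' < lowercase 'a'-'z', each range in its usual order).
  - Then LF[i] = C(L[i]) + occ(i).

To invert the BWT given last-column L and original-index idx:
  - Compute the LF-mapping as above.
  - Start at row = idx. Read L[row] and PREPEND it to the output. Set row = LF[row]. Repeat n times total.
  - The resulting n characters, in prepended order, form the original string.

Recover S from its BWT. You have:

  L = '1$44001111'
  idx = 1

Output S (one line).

LF mapping: 3 0 8 9 1 2 4 5 6 7
Walk LF starting at row 1, prepending L[row]:
  step 1: row=1, L[1]='$', prepend. Next row=LF[1]=0
  step 2: row=0, L[0]='1', prepend. Next row=LF[0]=3
  step 3: row=3, L[3]='4', prepend. Next row=LF[3]=9
  step 4: row=9, L[9]='1', prepend. Next row=LF[9]=7
  step 5: row=7, L[7]='1', prepend. Next row=LF[7]=5
  step 6: row=5, L[5]='0', prepend. Next row=LF[5]=2
  step 7: row=2, L[2]='4', prepend. Next row=LF[2]=8
  step 8: row=8, L[8]='1', prepend. Next row=LF[8]=6
  step 9: row=6, L[6]='1', prepend. Next row=LF[6]=4
  step 10: row=4, L[4]='0', prepend. Next row=LF[4]=1
Reversed output: 011401141$

Answer: 011401141$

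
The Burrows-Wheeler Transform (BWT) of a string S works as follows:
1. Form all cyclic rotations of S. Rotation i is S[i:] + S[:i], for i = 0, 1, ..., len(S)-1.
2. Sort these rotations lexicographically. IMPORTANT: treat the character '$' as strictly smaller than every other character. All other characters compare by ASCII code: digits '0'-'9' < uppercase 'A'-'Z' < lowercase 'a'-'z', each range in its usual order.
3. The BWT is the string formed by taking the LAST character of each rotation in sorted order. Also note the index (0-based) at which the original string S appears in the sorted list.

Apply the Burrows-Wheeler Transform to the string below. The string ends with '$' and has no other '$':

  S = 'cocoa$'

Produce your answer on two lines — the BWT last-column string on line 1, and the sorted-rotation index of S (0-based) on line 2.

All 6 rotations (rotation i = S[i:]+S[:i]):
  rot[0] = cocoa$
  rot[1] = ocoa$c
  rot[2] = coa$co
  rot[3] = oa$coc
  rot[4] = a$coco
  rot[5] = $cocoa
Sorted (with $ < everything):
  sorted[0] = $cocoa  (last char: 'a')
  sorted[1] = a$coco  (last char: 'o')
  sorted[2] = coa$co  (last char: 'o')
  sorted[3] = cocoa$  (last char: '$')
  sorted[4] = oa$coc  (last char: 'c')
  sorted[5] = ocoa$c  (last char: 'c')
Last column: aoo$cc
Original string S is at sorted index 3

Answer: aoo$cc
3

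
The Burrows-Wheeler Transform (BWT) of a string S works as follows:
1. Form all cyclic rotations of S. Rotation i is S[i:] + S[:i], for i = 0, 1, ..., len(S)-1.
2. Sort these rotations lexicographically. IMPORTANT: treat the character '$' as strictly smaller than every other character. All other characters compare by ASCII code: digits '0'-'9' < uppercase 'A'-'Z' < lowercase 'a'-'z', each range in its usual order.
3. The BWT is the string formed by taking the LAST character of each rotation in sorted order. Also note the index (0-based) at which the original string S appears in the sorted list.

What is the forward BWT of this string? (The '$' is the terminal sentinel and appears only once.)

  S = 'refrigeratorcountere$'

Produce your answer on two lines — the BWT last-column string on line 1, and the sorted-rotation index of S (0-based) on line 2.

Answer: errrrgteirutceoe$fnao
16

Derivation:
All 21 rotations (rotation i = S[i:]+S[:i]):
  rot[0] = refrigeratorcountere$
  rot[1] = efrigeratorcountere$r
  rot[2] = frigeratorcountere$re
  rot[3] = rigeratorcountere$ref
  rot[4] = igeratorcountere$refr
  rot[5] = geratorcountere$refri
  rot[6] = eratorcountere$refrig
  rot[7] = ratorcountere$refrige
  rot[8] = atorcountere$refriger
  rot[9] = torcountere$refrigera
  rot[10] = orcountere$refrigerat
  rot[11] = rcountere$refrigerato
  rot[12] = countere$refrigerator
  rot[13] = ountere$refrigeratorc
  rot[14] = untere$refrigeratorco
  rot[15] = ntere$refrigeratorcou
  rot[16] = tere$refrigeratorcoun
  rot[17] = ere$refrigeratorcount
  rot[18] = re$refrigeratorcounte
  rot[19] = e$refrigeratorcounter
  rot[20] = $refrigeratorcountere
Sorted (with $ < everything):
  sorted[0] = $refrigeratorcountere  (last char: 'e')
  sorted[1] = atorcountere$refriger  (last char: 'r')
  sorted[2] = countere$refrigerator  (last char: 'r')
  sorted[3] = e$refrigeratorcounter  (last char: 'r')
  sorted[4] = efrigeratorcountere$r  (last char: 'r')
  sorted[5] = eratorcountere$refrig  (last char: 'g')
  sorted[6] = ere$refrigeratorcount  (last char: 't')
  sorted[7] = frigeratorcountere$re  (last char: 'e')
  sorted[8] = geratorcountere$refri  (last char: 'i')
  sorted[9] = igeratorcountere$refr  (last char: 'r')
  sorted[10] = ntere$refrigeratorcou  (last char: 'u')
  sorted[11] = orcountere$refrigerat  (last char: 't')
  sorted[12] = ountere$refrigeratorc  (last char: 'c')
  sorted[13] = ratorcountere$refrige  (last char: 'e')
  sorted[14] = rcountere$refrigerato  (last char: 'o')
  sorted[15] = re$refrigeratorcounte  (last char: 'e')
  sorted[16] = refrigeratorcountere$  (last char: '$')
  sorted[17] = rigeratorcountere$ref  (last char: 'f')
  sorted[18] = tere$refrigeratorcoun  (last char: 'n')
  sorted[19] = torcountere$refrigera  (last char: 'a')
  sorted[20] = untere$refrigeratorco  (last char: 'o')
Last column: errrrgteirutceoe$fnao
Original string S is at sorted index 16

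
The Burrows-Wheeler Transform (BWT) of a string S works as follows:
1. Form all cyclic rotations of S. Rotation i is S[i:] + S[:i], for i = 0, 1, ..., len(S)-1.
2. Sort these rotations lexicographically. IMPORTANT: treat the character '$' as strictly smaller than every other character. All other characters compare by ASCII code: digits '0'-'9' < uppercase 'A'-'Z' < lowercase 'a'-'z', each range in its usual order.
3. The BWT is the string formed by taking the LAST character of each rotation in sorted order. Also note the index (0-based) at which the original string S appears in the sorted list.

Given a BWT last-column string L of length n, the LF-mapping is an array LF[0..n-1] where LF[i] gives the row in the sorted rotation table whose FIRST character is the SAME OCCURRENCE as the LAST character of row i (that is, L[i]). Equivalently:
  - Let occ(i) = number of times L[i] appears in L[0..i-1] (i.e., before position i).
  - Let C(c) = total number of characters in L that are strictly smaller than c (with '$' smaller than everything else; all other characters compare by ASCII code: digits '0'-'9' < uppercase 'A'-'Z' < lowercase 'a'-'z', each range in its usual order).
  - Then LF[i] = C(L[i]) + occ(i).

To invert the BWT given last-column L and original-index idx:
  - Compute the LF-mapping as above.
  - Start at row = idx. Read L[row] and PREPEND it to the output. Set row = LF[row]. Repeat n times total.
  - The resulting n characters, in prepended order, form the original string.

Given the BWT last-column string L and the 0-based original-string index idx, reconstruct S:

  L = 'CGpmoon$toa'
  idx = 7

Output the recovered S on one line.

LF mapping: 1 2 9 4 6 7 5 0 10 8 3
Walk LF starting at row 7, prepending L[row]:
  step 1: row=7, L[7]='$', prepend. Next row=LF[7]=0
  step 2: row=0, L[0]='C', prepend. Next row=LF[0]=1
  step 3: row=1, L[1]='G', prepend. Next row=LF[1]=2
  step 4: row=2, L[2]='p', prepend. Next row=LF[2]=9
  step 5: row=9, L[9]='o', prepend. Next row=LF[9]=8
  step 6: row=8, L[8]='t', prepend. Next row=LF[8]=10
  step 7: row=10, L[10]='a', prepend. Next row=LF[10]=3
  step 8: row=3, L[3]='m', prepend. Next row=LF[3]=4
  step 9: row=4, L[4]='o', prepend. Next row=LF[4]=6
  step 10: row=6, L[6]='n', prepend. Next row=LF[6]=5
  step 11: row=5, L[5]='o', prepend. Next row=LF[5]=7
Reversed output: onomatopGC$

Answer: onomatopGC$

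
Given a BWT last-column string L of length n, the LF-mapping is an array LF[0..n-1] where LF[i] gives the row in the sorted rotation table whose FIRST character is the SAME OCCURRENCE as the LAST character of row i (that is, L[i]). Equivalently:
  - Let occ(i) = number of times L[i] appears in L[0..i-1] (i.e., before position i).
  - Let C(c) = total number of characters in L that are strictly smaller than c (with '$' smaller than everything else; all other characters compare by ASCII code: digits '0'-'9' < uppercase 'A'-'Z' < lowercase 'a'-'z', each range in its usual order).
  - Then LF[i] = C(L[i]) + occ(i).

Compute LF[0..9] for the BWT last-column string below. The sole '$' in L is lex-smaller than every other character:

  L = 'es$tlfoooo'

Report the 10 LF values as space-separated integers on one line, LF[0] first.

Char counts: '$':1, 'e':1, 'f':1, 'l':1, 'o':4, 's':1, 't':1
C (first-col start): C('$')=0, C('e')=1, C('f')=2, C('l')=3, C('o')=4, C('s')=8, C('t')=9
L[0]='e': occ=0, LF[0]=C('e')+0=1+0=1
L[1]='s': occ=0, LF[1]=C('s')+0=8+0=8
L[2]='$': occ=0, LF[2]=C('$')+0=0+0=0
L[3]='t': occ=0, LF[3]=C('t')+0=9+0=9
L[4]='l': occ=0, LF[4]=C('l')+0=3+0=3
L[5]='f': occ=0, LF[5]=C('f')+0=2+0=2
L[6]='o': occ=0, LF[6]=C('o')+0=4+0=4
L[7]='o': occ=1, LF[7]=C('o')+1=4+1=5
L[8]='o': occ=2, LF[8]=C('o')+2=4+2=6
L[9]='o': occ=3, LF[9]=C('o')+3=4+3=7

Answer: 1 8 0 9 3 2 4 5 6 7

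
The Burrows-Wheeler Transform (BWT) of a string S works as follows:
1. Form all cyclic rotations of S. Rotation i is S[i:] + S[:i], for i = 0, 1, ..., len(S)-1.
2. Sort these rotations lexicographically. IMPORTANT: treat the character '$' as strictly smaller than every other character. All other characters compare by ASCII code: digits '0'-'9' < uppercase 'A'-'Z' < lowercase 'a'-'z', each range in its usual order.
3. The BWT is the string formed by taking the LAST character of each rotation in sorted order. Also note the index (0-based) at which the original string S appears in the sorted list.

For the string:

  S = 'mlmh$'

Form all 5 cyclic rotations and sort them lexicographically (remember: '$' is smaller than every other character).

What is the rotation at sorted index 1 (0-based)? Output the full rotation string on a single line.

All 5 rotations (rotation i = S[i:]+S[:i]):
  rot[0] = mlmh$
  rot[1] = lmh$m
  rot[2] = mh$ml
  rot[3] = h$mlm
  rot[4] = $mlmh
Sorted (with $ < everything):
  sorted[0] = $mlmh
  sorted[1] = h$mlm
  sorted[2] = lmh$m
  sorted[3] = mh$ml
  sorted[4] = mlmh$
sorted[1] = h$mlm

Answer: h$mlm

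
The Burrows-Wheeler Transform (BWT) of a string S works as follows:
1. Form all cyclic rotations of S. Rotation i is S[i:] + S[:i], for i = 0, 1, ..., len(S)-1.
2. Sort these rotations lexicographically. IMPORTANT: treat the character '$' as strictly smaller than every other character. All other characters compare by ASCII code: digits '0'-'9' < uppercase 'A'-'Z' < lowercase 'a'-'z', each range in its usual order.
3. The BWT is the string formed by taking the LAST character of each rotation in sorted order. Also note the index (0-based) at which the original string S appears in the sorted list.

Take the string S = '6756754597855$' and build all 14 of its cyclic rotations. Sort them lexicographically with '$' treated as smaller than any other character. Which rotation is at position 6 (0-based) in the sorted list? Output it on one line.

All 14 rotations (rotation i = S[i:]+S[:i]):
  rot[0] = 6756754597855$
  rot[1] = 756754597855$6
  rot[2] = 56754597855$67
  rot[3] = 6754597855$675
  rot[4] = 754597855$6756
  rot[5] = 54597855$67567
  rot[6] = 4597855$675675
  rot[7] = 597855$6756754
  rot[8] = 97855$67567545
  rot[9] = 7855$675675459
  rot[10] = 855$6756754597
  rot[11] = 55$67567545978
  rot[12] = 5$675675459785
  rot[13] = $6756754597855
Sorted (with $ < everything):
  sorted[0] = $6756754597855
  sorted[1] = 4597855$675675
  sorted[2] = 5$675675459785
  sorted[3] = 54597855$67567
  sorted[4] = 55$67567545978
  sorted[5] = 56754597855$67
  sorted[6] = 597855$6756754
  sorted[7] = 6754597855$675
  sorted[8] = 6756754597855$
  sorted[9] = 754597855$6756
  sorted[10] = 756754597855$6
  sorted[11] = 7855$675675459
  sorted[12] = 855$6756754597
  sorted[13] = 97855$67567545
sorted[6] = 597855$6756754

Answer: 597855$6756754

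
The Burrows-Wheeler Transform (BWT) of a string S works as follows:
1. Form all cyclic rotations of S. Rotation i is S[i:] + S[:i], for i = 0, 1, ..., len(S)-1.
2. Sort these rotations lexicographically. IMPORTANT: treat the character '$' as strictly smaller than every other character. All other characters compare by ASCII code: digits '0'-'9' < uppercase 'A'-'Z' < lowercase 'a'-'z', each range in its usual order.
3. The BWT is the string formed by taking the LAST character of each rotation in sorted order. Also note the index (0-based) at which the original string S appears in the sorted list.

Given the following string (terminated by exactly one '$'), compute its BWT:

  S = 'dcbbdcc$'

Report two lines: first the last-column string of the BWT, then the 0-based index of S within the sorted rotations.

All 8 rotations (rotation i = S[i:]+S[:i]):
  rot[0] = dcbbdcc$
  rot[1] = cbbdcc$d
  rot[2] = bbdcc$dc
  rot[3] = bdcc$dcb
  rot[4] = dcc$dcbb
  rot[5] = cc$dcbbd
  rot[6] = c$dcbbdc
  rot[7] = $dcbbdcc
Sorted (with $ < everything):
  sorted[0] = $dcbbdcc  (last char: 'c')
  sorted[1] = bbdcc$dc  (last char: 'c')
  sorted[2] = bdcc$dcb  (last char: 'b')
  sorted[3] = c$dcbbdc  (last char: 'c')
  sorted[4] = cbbdcc$d  (last char: 'd')
  sorted[5] = cc$dcbbd  (last char: 'd')
  sorted[6] = dcbbdcc$  (last char: '$')
  sorted[7] = dcc$dcbb  (last char: 'b')
Last column: ccbcdd$b
Original string S is at sorted index 6

Answer: ccbcdd$b
6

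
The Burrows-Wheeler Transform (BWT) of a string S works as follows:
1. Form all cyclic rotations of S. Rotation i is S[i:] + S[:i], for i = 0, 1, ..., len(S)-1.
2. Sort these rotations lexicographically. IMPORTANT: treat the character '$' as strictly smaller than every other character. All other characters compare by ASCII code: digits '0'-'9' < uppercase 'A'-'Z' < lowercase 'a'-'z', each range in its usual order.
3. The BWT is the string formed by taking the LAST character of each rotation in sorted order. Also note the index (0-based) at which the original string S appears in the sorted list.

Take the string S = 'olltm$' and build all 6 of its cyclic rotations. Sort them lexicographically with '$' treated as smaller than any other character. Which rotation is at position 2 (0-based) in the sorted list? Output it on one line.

All 6 rotations (rotation i = S[i:]+S[:i]):
  rot[0] = olltm$
  rot[1] = lltm$o
  rot[2] = ltm$ol
  rot[3] = tm$oll
  rot[4] = m$ollt
  rot[5] = $olltm
Sorted (with $ < everything):
  sorted[0] = $olltm
  sorted[1] = lltm$o
  sorted[2] = ltm$ol
  sorted[3] = m$ollt
  sorted[4] = olltm$
  sorted[5] = tm$oll
sorted[2] = ltm$ol

Answer: ltm$ol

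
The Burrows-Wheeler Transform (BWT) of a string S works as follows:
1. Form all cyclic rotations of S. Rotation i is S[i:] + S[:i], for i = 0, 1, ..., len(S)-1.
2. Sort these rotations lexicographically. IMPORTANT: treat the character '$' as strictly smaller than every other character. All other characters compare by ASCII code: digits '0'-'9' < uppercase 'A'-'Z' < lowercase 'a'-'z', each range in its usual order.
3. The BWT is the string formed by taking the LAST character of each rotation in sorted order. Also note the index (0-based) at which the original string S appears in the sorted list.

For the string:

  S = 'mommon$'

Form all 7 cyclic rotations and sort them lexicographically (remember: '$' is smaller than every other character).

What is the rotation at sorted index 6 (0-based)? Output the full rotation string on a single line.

Answer: on$momm

Derivation:
All 7 rotations (rotation i = S[i:]+S[:i]):
  rot[0] = mommon$
  rot[1] = ommon$m
  rot[2] = mmon$mo
  rot[3] = mon$mom
  rot[4] = on$momm
  rot[5] = n$mommo
  rot[6] = $mommon
Sorted (with $ < everything):
  sorted[0] = $mommon
  sorted[1] = mmon$mo
  sorted[2] = mommon$
  sorted[3] = mon$mom
  sorted[4] = n$mommo
  sorted[5] = ommon$m
  sorted[6] = on$momm
sorted[6] = on$momm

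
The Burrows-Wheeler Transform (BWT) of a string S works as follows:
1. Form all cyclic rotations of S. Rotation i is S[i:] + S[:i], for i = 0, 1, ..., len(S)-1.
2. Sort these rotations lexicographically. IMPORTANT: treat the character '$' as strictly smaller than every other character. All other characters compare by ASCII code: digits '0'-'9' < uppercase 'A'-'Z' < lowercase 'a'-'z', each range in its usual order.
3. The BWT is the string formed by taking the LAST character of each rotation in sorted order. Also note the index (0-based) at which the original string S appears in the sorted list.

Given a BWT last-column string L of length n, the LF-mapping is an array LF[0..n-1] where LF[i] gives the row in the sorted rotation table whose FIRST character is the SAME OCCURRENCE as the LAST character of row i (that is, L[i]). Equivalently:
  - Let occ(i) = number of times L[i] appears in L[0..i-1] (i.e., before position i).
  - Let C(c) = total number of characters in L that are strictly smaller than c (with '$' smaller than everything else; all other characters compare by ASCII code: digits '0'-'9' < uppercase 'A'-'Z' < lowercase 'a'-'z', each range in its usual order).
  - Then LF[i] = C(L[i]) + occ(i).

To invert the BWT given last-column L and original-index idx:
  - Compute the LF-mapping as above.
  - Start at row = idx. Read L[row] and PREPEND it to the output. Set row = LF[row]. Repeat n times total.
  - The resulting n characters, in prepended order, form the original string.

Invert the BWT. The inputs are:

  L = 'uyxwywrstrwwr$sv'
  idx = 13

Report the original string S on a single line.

LF mapping: 7 14 13 9 15 10 1 4 6 2 11 12 3 0 5 8
Walk LF starting at row 13, prepending L[row]:
  step 1: row=13, L[13]='$', prepend. Next row=LF[13]=0
  step 2: row=0, L[0]='u', prepend. Next row=LF[0]=7
  step 3: row=7, L[7]='s', prepend. Next row=LF[7]=4
  step 4: row=4, L[4]='y', prepend. Next row=LF[4]=15
  step 5: row=15, L[15]='v', prepend. Next row=LF[15]=8
  step 6: row=8, L[8]='t', prepend. Next row=LF[8]=6
  step 7: row=6, L[6]='r', prepend. Next row=LF[6]=1
  step 8: row=1, L[1]='y', prepend. Next row=LF[1]=14
  step 9: row=14, L[14]='s', prepend. Next row=LF[14]=5
  step 10: row=5, L[5]='w', prepend. Next row=LF[5]=10
  step 11: row=10, L[10]='w', prepend. Next row=LF[10]=11
  step 12: row=11, L[11]='w', prepend. Next row=LF[11]=12
  step 13: row=12, L[12]='r', prepend. Next row=LF[12]=3
  step 14: row=3, L[3]='w', prepend. Next row=LF[3]=9
  step 15: row=9, L[9]='r', prepend. Next row=LF[9]=2
  step 16: row=2, L[2]='x', prepend. Next row=LF[2]=13
Reversed output: xrwrwwwsyrtvysu$

Answer: xrwrwwwsyrtvysu$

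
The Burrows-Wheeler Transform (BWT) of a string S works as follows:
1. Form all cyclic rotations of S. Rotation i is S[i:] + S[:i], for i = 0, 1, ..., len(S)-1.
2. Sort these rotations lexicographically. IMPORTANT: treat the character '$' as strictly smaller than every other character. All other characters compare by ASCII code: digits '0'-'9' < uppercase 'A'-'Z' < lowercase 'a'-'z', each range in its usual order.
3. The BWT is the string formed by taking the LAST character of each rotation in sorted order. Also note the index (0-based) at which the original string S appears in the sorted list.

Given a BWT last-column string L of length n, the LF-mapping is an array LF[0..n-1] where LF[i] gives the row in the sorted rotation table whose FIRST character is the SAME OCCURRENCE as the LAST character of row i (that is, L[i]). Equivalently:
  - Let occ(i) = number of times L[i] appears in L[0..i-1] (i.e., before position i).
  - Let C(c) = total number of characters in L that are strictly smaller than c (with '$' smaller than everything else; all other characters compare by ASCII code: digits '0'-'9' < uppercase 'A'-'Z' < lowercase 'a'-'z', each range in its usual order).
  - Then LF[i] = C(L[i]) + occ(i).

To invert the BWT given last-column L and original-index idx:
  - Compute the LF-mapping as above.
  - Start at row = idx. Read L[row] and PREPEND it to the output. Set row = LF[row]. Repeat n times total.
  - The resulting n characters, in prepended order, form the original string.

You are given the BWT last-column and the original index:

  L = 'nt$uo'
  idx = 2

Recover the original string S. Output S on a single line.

Answer: outn$

Derivation:
LF mapping: 1 3 0 4 2
Walk LF starting at row 2, prepending L[row]:
  step 1: row=2, L[2]='$', prepend. Next row=LF[2]=0
  step 2: row=0, L[0]='n', prepend. Next row=LF[0]=1
  step 3: row=1, L[1]='t', prepend. Next row=LF[1]=3
  step 4: row=3, L[3]='u', prepend. Next row=LF[3]=4
  step 5: row=4, L[4]='o', prepend. Next row=LF[4]=2
Reversed output: outn$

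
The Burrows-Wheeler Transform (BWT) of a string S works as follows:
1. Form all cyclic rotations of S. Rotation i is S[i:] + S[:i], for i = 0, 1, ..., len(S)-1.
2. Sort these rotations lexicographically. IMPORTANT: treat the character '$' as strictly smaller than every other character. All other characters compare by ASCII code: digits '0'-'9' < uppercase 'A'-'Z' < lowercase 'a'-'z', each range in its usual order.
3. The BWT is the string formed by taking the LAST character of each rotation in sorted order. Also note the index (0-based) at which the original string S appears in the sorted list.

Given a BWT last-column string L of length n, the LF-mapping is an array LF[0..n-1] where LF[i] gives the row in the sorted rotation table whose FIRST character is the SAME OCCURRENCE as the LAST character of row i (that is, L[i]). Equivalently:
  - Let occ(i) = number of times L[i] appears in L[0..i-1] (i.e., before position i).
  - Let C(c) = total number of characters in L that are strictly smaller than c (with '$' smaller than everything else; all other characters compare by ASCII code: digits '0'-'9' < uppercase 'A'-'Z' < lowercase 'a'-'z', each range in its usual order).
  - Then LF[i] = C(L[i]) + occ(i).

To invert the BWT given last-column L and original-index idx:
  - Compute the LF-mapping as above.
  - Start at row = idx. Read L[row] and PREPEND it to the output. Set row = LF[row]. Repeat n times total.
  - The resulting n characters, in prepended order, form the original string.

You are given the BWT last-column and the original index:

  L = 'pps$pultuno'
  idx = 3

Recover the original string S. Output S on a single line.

Answer: outsnuplpp$

Derivation:
LF mapping: 4 5 7 0 6 9 1 8 10 2 3
Walk LF starting at row 3, prepending L[row]:
  step 1: row=3, L[3]='$', prepend. Next row=LF[3]=0
  step 2: row=0, L[0]='p', prepend. Next row=LF[0]=4
  step 3: row=4, L[4]='p', prepend. Next row=LF[4]=6
  step 4: row=6, L[6]='l', prepend. Next row=LF[6]=1
  step 5: row=1, L[1]='p', prepend. Next row=LF[1]=5
  step 6: row=5, L[5]='u', prepend. Next row=LF[5]=9
  step 7: row=9, L[9]='n', prepend. Next row=LF[9]=2
  step 8: row=2, L[2]='s', prepend. Next row=LF[2]=7
  step 9: row=7, L[7]='t', prepend. Next row=LF[7]=8
  step 10: row=8, L[8]='u', prepend. Next row=LF[8]=10
  step 11: row=10, L[10]='o', prepend. Next row=LF[10]=3
Reversed output: outsnuplpp$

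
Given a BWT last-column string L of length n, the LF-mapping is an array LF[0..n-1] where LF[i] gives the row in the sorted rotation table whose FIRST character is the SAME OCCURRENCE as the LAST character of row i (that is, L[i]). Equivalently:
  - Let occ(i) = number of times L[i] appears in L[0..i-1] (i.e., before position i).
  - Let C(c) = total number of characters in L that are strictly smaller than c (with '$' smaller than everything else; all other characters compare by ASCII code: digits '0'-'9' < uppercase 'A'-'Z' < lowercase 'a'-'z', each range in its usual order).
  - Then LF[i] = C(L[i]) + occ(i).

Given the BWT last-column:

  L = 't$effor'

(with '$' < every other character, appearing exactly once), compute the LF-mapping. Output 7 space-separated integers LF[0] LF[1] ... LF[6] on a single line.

Answer: 6 0 1 2 3 4 5

Derivation:
Char counts: '$':1, 'e':1, 'f':2, 'o':1, 'r':1, 't':1
C (first-col start): C('$')=0, C('e')=1, C('f')=2, C('o')=4, C('r')=5, C('t')=6
L[0]='t': occ=0, LF[0]=C('t')+0=6+0=6
L[1]='$': occ=0, LF[1]=C('$')+0=0+0=0
L[2]='e': occ=0, LF[2]=C('e')+0=1+0=1
L[3]='f': occ=0, LF[3]=C('f')+0=2+0=2
L[4]='f': occ=1, LF[4]=C('f')+1=2+1=3
L[5]='o': occ=0, LF[5]=C('o')+0=4+0=4
L[6]='r': occ=0, LF[6]=C('r')+0=5+0=5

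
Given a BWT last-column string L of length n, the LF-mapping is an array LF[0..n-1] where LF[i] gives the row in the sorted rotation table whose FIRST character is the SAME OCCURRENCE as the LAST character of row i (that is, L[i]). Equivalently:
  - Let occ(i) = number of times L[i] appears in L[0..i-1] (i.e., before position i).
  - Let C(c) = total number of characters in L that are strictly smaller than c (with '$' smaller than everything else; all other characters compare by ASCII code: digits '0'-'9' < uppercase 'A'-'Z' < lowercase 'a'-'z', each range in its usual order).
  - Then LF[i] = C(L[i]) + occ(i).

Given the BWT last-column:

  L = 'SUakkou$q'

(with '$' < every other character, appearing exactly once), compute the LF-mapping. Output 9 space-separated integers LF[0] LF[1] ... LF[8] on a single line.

Answer: 1 2 3 4 5 6 8 0 7

Derivation:
Char counts: '$':1, 'S':1, 'U':1, 'a':1, 'k':2, 'o':1, 'q':1, 'u':1
C (first-col start): C('$')=0, C('S')=1, C('U')=2, C('a')=3, C('k')=4, C('o')=6, C('q')=7, C('u')=8
L[0]='S': occ=0, LF[0]=C('S')+0=1+0=1
L[1]='U': occ=0, LF[1]=C('U')+0=2+0=2
L[2]='a': occ=0, LF[2]=C('a')+0=3+0=3
L[3]='k': occ=0, LF[3]=C('k')+0=4+0=4
L[4]='k': occ=1, LF[4]=C('k')+1=4+1=5
L[5]='o': occ=0, LF[5]=C('o')+0=6+0=6
L[6]='u': occ=0, LF[6]=C('u')+0=8+0=8
L[7]='$': occ=0, LF[7]=C('$')+0=0+0=0
L[8]='q': occ=0, LF[8]=C('q')+0=7+0=7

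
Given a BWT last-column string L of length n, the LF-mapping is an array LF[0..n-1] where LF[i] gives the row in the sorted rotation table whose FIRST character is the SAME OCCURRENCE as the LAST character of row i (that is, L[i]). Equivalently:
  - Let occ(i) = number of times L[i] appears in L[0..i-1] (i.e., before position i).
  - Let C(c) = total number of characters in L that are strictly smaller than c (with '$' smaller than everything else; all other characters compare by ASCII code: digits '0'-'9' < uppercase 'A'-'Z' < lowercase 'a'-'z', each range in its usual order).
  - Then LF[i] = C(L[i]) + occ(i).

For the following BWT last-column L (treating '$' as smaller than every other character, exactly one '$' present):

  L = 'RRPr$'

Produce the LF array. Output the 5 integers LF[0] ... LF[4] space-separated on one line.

Char counts: '$':1, 'P':1, 'R':2, 'r':1
C (first-col start): C('$')=0, C('P')=1, C('R')=2, C('r')=4
L[0]='R': occ=0, LF[0]=C('R')+0=2+0=2
L[1]='R': occ=1, LF[1]=C('R')+1=2+1=3
L[2]='P': occ=0, LF[2]=C('P')+0=1+0=1
L[3]='r': occ=0, LF[3]=C('r')+0=4+0=4
L[4]='$': occ=0, LF[4]=C('$')+0=0+0=0

Answer: 2 3 1 4 0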